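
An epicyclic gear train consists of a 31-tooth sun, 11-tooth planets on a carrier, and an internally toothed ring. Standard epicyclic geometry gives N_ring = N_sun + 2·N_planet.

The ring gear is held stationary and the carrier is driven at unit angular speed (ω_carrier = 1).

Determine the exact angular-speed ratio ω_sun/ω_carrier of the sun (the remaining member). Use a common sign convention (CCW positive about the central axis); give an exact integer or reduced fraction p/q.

N_ring = 31 + 2·11 = 53
31(ω_s−ω_c) = −53(ω_r−ω_c),  ω_r=0, ω_c=1
ω_s = 1 − (53/31)(0−1) = 84/31
ω_s/ω_c = 84/31

84/31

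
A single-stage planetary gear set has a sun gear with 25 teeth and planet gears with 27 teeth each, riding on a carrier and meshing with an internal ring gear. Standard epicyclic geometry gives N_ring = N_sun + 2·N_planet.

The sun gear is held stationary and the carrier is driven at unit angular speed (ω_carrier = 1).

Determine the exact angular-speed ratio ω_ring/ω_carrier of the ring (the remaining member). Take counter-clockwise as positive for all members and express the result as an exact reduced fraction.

N_ring = 25 + 2·27 = 79
25(ω_s−ω_c) = −79(ω_r−ω_c),  ω_s=0, ω_c=1
ω_r = 1 − (25/79)(0−1) = 104/79
ω_r/ω_c = 104/79

104/79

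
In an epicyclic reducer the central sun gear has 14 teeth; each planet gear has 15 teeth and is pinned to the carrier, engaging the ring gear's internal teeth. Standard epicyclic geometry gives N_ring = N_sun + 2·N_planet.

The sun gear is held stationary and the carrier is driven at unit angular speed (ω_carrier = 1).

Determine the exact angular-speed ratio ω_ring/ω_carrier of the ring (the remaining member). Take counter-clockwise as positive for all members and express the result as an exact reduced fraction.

N_ring = 14 + 2·15 = 44
14(ω_s−ω_c) = −44(ω_r−ω_c),  ω_s=0, ω_c=1
ω_r = 1 − (14/44)(0−1) = 29/22
ω_r/ω_c = 29/22

29/22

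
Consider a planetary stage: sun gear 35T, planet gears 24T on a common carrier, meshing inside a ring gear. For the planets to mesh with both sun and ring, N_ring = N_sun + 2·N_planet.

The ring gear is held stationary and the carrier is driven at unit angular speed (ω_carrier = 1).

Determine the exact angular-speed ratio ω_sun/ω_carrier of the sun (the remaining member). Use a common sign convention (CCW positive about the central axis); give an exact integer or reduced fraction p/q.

118/35

N_ring = 35 + 2·24 = 83
35(ω_s−ω_c) = −83(ω_r−ω_c),  ω_r=0, ω_c=1
ω_s = 1 − (83/35)(0−1) = 118/35
ω_s/ω_c = 118/35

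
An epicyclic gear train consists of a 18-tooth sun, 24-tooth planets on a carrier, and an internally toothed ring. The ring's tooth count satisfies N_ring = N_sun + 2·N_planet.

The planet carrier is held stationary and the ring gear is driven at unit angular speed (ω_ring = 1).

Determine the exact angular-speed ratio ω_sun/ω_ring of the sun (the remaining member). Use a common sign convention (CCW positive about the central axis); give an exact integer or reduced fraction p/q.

N_ring = 18 + 2·24 = 66
18(ω_s−ω_c) = −66(ω_r−ω_c),  ω_c=0, ω_r=1
ω_s = 0 − (66/18)(1−0) = -11/3
ω_s/ω_r = -11/3

-11/3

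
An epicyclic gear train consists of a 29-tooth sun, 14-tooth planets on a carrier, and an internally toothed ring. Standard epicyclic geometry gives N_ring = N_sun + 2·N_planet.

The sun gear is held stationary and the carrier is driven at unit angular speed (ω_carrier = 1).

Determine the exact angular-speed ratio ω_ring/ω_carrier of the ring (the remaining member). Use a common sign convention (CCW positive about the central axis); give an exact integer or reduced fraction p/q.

N_ring = 29 + 2·14 = 57
29(ω_s−ω_c) = −57(ω_r−ω_c),  ω_s=0, ω_c=1
ω_r = 1 − (29/57)(0−1) = 86/57
ω_r/ω_c = 86/57

86/57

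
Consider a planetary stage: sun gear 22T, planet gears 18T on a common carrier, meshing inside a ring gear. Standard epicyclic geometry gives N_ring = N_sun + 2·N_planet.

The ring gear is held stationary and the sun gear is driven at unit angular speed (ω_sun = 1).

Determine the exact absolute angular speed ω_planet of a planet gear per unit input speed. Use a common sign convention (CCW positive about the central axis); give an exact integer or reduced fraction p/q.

N_ring = 22 + 2·18 = 58
22(ω_s−ω_c) = −58(ω_r−ω_c),  ω_r=0, ω_s=1
22(1−ω_c) = −58(0−ω_c)  ⇒  80ω_c = 22  ⇒  ω_c = 11/40
sun–planet: 22·(1−11/40) = −18·(ω_p−ω_c)  ⇒  ω_p−ω_c = −(22/18)·(29/40) = -319/360
ω_p = 11/40 − 319/360 = -11/18

-11/18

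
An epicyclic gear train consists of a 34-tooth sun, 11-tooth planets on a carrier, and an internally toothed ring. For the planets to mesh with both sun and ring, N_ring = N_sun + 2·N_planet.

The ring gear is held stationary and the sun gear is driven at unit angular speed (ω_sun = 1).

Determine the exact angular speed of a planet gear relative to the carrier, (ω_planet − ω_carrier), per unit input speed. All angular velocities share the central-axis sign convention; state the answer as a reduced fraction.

-952/495

N_ring = 34 + 2·11 = 56
34(ω_s−ω_c) = −56(ω_r−ω_c),  ω_r=0, ω_s=1
34(1−ω_c) = −56(0−ω_c)  ⇒  90ω_c = 34  ⇒  ω_c = 17/45
sun–planet: 34·(1−17/45) = −11·(ω_p−ω_c)  ⇒  ω_p−ω_c = −(34/11)·(28/45) = -952/495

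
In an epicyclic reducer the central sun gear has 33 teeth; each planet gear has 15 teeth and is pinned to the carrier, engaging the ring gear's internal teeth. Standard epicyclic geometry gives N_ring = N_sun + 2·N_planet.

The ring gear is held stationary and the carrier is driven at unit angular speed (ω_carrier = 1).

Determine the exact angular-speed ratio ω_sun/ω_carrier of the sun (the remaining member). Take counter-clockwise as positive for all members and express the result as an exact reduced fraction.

N_ring = 33 + 2·15 = 63
33(ω_s−ω_c) = −63(ω_r−ω_c),  ω_r=0, ω_c=1
ω_s = 1 − (63/33)(0−1) = 32/11
ω_s/ω_c = 32/11

32/11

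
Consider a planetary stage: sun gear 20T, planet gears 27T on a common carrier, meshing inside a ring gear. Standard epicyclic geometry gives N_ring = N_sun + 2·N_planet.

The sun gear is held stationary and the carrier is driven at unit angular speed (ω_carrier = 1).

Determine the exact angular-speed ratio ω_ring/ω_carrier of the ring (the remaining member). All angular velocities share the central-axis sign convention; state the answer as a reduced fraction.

N_ring = 20 + 2·27 = 74
20(ω_s−ω_c) = −74(ω_r−ω_c),  ω_s=0, ω_c=1
ω_r = 1 − (20/74)(0−1) = 47/37
ω_r/ω_c = 47/37

47/37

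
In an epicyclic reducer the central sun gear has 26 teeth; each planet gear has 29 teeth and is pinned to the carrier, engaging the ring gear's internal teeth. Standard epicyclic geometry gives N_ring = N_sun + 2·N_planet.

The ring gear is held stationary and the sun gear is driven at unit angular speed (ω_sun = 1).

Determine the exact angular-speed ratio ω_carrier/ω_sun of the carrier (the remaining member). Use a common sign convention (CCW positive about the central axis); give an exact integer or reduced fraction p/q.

13/55

N_ring = 26 + 2·29 = 84
26(ω_s−ω_c) = −84(ω_r−ω_c),  ω_r=0, ω_s=1
26(1−ω_c) = −84(0−ω_c)  ⇒  110ω_c = 26  ⇒  ω_c = 13/55
ω_c/ω_s = 13/55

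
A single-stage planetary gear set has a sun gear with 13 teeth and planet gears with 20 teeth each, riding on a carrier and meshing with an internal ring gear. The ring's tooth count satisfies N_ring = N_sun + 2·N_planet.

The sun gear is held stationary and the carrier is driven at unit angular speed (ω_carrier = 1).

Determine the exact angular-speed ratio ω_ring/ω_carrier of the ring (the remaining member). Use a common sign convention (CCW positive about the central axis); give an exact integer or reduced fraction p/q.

N_ring = 13 + 2·20 = 53
13(ω_s−ω_c) = −53(ω_r−ω_c),  ω_s=0, ω_c=1
ω_r = 1 − (13/53)(0−1) = 66/53
ω_r/ω_c = 66/53

66/53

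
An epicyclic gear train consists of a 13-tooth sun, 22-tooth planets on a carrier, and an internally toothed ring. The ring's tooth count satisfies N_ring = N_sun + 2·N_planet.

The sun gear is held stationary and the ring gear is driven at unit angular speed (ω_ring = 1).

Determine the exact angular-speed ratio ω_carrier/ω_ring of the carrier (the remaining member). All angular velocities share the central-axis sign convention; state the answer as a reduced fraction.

N_ring = 13 + 2·22 = 57
13(ω_s−ω_c) = −57(ω_r−ω_c),  ω_s=0, ω_r=1
13(0−ω_c) = −57(1−ω_c)  ⇒  70ω_c = 57  ⇒  ω_c = 57/70
ω_c/ω_r = 57/70

57/70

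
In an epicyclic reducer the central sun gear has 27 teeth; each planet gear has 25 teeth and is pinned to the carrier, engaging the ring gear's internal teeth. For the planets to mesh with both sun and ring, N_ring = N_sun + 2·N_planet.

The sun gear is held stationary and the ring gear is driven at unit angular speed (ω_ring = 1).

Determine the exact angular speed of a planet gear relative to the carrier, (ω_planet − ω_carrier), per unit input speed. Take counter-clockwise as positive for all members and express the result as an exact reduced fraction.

N_ring = 27 + 2·25 = 77
27(ω_s−ω_c) = −77(ω_r−ω_c),  ω_s=0, ω_r=1
27(0−ω_c) = −77(1−ω_c)  ⇒  104ω_c = 77  ⇒  ω_c = 77/104
sun–planet: 27·(0−77/104) = −25·(ω_p−ω_c)  ⇒  ω_p−ω_c = −(27/25)·(-77/104) = 2079/2600

2079/2600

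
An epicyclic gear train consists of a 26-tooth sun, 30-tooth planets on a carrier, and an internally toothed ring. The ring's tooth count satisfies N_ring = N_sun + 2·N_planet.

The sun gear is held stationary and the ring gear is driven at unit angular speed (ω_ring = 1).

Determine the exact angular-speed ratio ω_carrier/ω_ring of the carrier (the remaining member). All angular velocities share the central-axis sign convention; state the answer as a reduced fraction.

N_ring = 26 + 2·30 = 86
26(ω_s−ω_c) = −86(ω_r−ω_c),  ω_s=0, ω_r=1
26(0−ω_c) = −86(1−ω_c)  ⇒  112ω_c = 86  ⇒  ω_c = 43/56
ω_c/ω_r = 43/56

43/56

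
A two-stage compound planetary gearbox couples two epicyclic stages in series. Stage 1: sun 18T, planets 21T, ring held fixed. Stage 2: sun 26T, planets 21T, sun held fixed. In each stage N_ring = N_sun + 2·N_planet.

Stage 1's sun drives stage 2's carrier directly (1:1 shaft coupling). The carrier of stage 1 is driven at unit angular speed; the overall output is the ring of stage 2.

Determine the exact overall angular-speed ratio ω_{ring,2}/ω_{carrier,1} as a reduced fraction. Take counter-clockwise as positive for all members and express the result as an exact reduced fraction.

611/102

Stage 1: N_ring = 18 + 2·21 = 60
Stage 1: 18(ω_s−ω_c) = −60(ω_r−ω_c),  ω_r=0, ω_c=1
Stage 1: ω_s = 1 − (60/18)(0−1) = 13/3
  ⇒ ω_s¹/ω_c¹ = 13/3
Stage 2: N_ring = 26 + 2·21 = 68
Stage 2: 26(ω_s−ω_c) = −68(ω_r−ω_c),  ω_s=0, ω_c=1
Stage 2: ω_r = 1 − (26/68)(0−1) = 47/34
  ⇒ ω_r²/ω_c² = 47/34
Coupling ω_c² = ω_s¹ ⇒ overall = 13/3 × 47/34 = 611/102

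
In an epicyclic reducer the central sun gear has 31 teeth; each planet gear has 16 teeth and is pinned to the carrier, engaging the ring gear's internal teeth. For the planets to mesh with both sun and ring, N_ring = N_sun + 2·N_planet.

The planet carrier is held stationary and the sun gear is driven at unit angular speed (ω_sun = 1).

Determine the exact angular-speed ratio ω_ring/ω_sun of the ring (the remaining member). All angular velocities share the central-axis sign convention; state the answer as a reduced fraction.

-31/63

N_ring = 31 + 2·16 = 63
31(ω_s−ω_c) = −63(ω_r−ω_c),  ω_c=0, ω_s=1
ω_r = 0 − (31/63)(1−0) = -31/63
ω_r/ω_s = -31/63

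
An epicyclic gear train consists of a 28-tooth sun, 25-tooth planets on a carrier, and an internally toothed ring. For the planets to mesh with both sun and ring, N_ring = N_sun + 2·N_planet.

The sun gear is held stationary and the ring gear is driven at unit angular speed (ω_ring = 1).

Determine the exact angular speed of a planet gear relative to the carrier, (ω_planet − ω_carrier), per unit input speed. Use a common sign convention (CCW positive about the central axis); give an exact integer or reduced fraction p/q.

1092/1325

N_ring = 28 + 2·25 = 78
28(ω_s−ω_c) = −78(ω_r−ω_c),  ω_s=0, ω_r=1
28(0−ω_c) = −78(1−ω_c)  ⇒  106ω_c = 78  ⇒  ω_c = 39/53
sun–planet: 28·(0−39/53) = −25·(ω_p−ω_c)  ⇒  ω_p−ω_c = −(28/25)·(-39/53) = 1092/1325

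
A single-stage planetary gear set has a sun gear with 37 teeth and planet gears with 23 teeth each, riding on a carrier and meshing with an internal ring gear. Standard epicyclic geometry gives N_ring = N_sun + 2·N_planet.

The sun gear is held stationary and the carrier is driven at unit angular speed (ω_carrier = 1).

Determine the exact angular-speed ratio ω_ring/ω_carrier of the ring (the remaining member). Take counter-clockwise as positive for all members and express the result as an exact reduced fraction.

120/83

N_ring = 37 + 2·23 = 83
37(ω_s−ω_c) = −83(ω_r−ω_c),  ω_s=0, ω_c=1
ω_r = 1 − (37/83)(0−1) = 120/83
ω_r/ω_c = 120/83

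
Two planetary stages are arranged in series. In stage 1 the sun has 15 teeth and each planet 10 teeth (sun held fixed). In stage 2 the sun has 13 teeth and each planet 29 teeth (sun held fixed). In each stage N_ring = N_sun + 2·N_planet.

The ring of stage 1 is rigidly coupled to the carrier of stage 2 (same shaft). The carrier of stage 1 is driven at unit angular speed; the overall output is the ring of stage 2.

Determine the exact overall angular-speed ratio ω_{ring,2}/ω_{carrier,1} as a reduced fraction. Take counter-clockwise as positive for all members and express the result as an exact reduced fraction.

120/71

Stage 1: N_ring = 15 + 2·10 = 35
Stage 1: 15(ω_s−ω_c) = −35(ω_r−ω_c),  ω_s=0, ω_c=1
Stage 1: ω_r = 1 − (15/35)(0−1) = 10/7
  ⇒ ω_r¹/ω_c¹ = 10/7
Stage 2: N_ring = 13 + 2·29 = 71
Stage 2: 13(ω_s−ω_c) = −71(ω_r−ω_c),  ω_s=0, ω_c=1
Stage 2: ω_r = 1 − (13/71)(0−1) = 84/71
  ⇒ ω_r²/ω_c² = 84/71
Coupling ω_c² = ω_r¹ ⇒ overall = 10/7 × 84/71 = 120/71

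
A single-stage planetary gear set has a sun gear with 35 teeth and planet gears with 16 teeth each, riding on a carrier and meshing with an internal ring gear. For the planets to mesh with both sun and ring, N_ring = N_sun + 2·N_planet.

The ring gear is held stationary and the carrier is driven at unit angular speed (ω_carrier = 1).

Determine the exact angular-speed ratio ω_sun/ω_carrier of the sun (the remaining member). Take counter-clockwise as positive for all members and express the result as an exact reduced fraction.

N_ring = 35 + 2·16 = 67
35(ω_s−ω_c) = −67(ω_r−ω_c),  ω_r=0, ω_c=1
ω_s = 1 − (67/35)(0−1) = 102/35
ω_s/ω_c = 102/35

102/35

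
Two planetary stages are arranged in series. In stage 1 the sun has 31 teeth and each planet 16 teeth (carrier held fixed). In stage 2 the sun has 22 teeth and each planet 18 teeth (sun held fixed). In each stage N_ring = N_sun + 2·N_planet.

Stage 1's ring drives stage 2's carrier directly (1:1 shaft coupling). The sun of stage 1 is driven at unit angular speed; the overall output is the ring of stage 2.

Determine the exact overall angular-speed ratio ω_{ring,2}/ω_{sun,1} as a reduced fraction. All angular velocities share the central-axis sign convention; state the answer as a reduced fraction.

Stage 1: N_ring = 31 + 2·16 = 63
Stage 1: 31(ω_s−ω_c) = −63(ω_r−ω_c),  ω_c=0, ω_s=1
Stage 1: ω_r = 0 − (31/63)(1−0) = -31/63
  ⇒ ω_r¹/ω_s¹ = -31/63
Stage 2: N_ring = 22 + 2·18 = 58
Stage 2: 22(ω_s−ω_c) = −58(ω_r−ω_c),  ω_s=0, ω_c=1
Stage 2: ω_r = 1 − (22/58)(0−1) = 40/29
  ⇒ ω_r²/ω_c² = 40/29
Coupling ω_c² = ω_r¹ ⇒ overall = -31/63 × 40/29 = -1240/1827

-1240/1827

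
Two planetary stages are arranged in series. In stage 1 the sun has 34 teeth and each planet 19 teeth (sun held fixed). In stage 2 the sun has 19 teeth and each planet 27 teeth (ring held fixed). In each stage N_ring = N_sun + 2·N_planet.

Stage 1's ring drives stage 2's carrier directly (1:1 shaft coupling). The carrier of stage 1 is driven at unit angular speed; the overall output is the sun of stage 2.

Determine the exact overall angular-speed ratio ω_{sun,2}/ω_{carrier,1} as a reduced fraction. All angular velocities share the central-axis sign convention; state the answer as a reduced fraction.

Stage 1: N_ring = 34 + 2·19 = 72
Stage 1: 34(ω_s−ω_c) = −72(ω_r−ω_c),  ω_s=0, ω_c=1
Stage 1: ω_r = 1 − (34/72)(0−1) = 53/36
  ⇒ ω_r¹/ω_c¹ = 53/36
Stage 2: N_ring = 19 + 2·27 = 73
Stage 2: 19(ω_s−ω_c) = −73(ω_r−ω_c),  ω_r=0, ω_c=1
Stage 2: ω_s = 1 − (73/19)(0−1) = 92/19
  ⇒ ω_s²/ω_c² = 92/19
Coupling ω_c² = ω_r¹ ⇒ overall = 53/36 × 92/19 = 1219/171

1219/171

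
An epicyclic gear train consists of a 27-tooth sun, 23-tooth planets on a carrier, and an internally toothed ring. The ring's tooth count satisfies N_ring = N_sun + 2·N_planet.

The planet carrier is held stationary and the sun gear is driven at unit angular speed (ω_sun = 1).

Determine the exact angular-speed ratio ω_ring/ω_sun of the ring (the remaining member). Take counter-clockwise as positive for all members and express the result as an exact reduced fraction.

N_ring = 27 + 2·23 = 73
27(ω_s−ω_c) = −73(ω_r−ω_c),  ω_c=0, ω_s=1
ω_r = 0 − (27/73)(1−0) = -27/73
ω_r/ω_s = -27/73

-27/73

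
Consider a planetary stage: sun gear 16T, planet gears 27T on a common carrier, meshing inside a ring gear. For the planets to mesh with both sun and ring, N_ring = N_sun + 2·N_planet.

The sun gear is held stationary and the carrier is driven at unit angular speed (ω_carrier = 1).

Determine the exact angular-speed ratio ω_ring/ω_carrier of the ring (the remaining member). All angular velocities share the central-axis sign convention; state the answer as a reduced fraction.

43/35

N_ring = 16 + 2·27 = 70
16(ω_s−ω_c) = −70(ω_r−ω_c),  ω_s=0, ω_c=1
ω_r = 1 − (16/70)(0−1) = 43/35
ω_r/ω_c = 43/35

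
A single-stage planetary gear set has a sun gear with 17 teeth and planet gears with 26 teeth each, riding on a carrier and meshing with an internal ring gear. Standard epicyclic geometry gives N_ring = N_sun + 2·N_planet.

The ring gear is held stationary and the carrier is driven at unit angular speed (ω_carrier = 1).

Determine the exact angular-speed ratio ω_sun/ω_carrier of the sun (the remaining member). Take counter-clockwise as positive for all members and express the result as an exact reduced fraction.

86/17

N_ring = 17 + 2·26 = 69
17(ω_s−ω_c) = −69(ω_r−ω_c),  ω_r=0, ω_c=1
ω_s = 1 − (69/17)(0−1) = 86/17
ω_s/ω_c = 86/17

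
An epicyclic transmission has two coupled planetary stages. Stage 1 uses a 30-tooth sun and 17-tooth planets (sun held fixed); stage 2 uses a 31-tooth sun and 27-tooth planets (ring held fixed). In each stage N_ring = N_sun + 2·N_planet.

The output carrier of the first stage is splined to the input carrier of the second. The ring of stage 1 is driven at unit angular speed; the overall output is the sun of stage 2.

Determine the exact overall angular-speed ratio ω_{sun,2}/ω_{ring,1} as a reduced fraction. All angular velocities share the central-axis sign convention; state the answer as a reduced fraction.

Stage 1: N_ring = 30 + 2·17 = 64
Stage 1: 30(ω_s−ω_c) = −64(ω_r−ω_c),  ω_s=0, ω_r=1
Stage 1: 30(0−ω_c) = −64(1−ω_c)  ⇒  94ω_c = 64  ⇒  ω_c = 32/47
  ⇒ ω_c¹/ω_r¹ = 32/47
Stage 2: N_ring = 31 + 2·27 = 85
Stage 2: 31(ω_s−ω_c) = −85(ω_r−ω_c),  ω_r=0, ω_c=1
Stage 2: ω_s = 1 − (85/31)(0−1) = 116/31
  ⇒ ω_s²/ω_c² = 116/31
Coupling ω_c² = ω_c¹ ⇒ overall = 32/47 × 116/31 = 3712/1457

3712/1457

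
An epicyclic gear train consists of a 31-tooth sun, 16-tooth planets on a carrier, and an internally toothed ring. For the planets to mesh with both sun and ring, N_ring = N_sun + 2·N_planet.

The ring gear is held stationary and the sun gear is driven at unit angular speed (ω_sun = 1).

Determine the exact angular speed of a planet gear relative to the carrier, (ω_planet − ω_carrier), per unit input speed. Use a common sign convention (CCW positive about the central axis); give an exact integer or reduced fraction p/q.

N_ring = 31 + 2·16 = 63
31(ω_s−ω_c) = −63(ω_r−ω_c),  ω_r=0, ω_s=1
31(1−ω_c) = −63(0−ω_c)  ⇒  94ω_c = 31  ⇒  ω_c = 31/94
sun–planet: 31·(1−31/94) = −16·(ω_p−ω_c)  ⇒  ω_p−ω_c = −(31/16)·(63/94) = -1953/1504

-1953/1504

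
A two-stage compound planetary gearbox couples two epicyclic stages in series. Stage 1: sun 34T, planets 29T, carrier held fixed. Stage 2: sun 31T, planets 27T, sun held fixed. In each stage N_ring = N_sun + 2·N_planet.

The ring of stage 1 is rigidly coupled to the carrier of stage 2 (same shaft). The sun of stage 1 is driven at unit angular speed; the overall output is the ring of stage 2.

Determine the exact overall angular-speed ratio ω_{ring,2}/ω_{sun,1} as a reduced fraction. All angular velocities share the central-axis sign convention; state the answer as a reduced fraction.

-58/115

Stage 1: N_ring = 34 + 2·29 = 92
Stage 1: 34(ω_s−ω_c) = −92(ω_r−ω_c),  ω_c=0, ω_s=1
Stage 1: ω_r = 0 − (34/92)(1−0) = -17/46
  ⇒ ω_r¹/ω_s¹ = -17/46
Stage 2: N_ring = 31 + 2·27 = 85
Stage 2: 31(ω_s−ω_c) = −85(ω_r−ω_c),  ω_s=0, ω_c=1
Stage 2: ω_r = 1 − (31/85)(0−1) = 116/85
  ⇒ ω_r²/ω_c² = 116/85
Coupling ω_c² = ω_r¹ ⇒ overall = -17/46 × 116/85 = -58/115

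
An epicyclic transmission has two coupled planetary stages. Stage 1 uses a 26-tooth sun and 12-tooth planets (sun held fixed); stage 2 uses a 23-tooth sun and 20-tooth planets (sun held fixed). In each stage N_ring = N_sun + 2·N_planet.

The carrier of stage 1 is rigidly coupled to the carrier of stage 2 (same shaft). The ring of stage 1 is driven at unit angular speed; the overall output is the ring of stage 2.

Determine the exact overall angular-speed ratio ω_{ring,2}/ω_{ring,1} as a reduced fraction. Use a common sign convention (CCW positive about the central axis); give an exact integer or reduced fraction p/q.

Stage 1: N_ring = 26 + 2·12 = 50
Stage 1: 26(ω_s−ω_c) = −50(ω_r−ω_c),  ω_s=0, ω_r=1
Stage 1: 26(0−ω_c) = −50(1−ω_c)  ⇒  76ω_c = 50  ⇒  ω_c = 25/38
  ⇒ ω_c¹/ω_r¹ = 25/38
Stage 2: N_ring = 23 + 2·20 = 63
Stage 2: 23(ω_s−ω_c) = −63(ω_r−ω_c),  ω_s=0, ω_c=1
Stage 2: ω_r = 1 − (23/63)(0−1) = 86/63
  ⇒ ω_r²/ω_c² = 86/63
Coupling ω_c² = ω_c¹ ⇒ overall = 25/38 × 86/63 = 1075/1197

1075/1197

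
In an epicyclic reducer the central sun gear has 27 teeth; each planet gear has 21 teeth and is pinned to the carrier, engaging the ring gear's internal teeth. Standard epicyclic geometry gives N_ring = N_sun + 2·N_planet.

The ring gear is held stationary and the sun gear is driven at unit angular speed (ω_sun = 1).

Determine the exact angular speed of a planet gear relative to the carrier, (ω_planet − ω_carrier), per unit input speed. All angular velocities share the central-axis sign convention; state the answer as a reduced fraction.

-207/224

N_ring = 27 + 2·21 = 69
27(ω_s−ω_c) = −69(ω_r−ω_c),  ω_r=0, ω_s=1
27(1−ω_c) = −69(0−ω_c)  ⇒  96ω_c = 27  ⇒  ω_c = 9/32
sun–planet: 27·(1−9/32) = −21·(ω_p−ω_c)  ⇒  ω_p−ω_c = −(27/21)·(23/32) = -207/224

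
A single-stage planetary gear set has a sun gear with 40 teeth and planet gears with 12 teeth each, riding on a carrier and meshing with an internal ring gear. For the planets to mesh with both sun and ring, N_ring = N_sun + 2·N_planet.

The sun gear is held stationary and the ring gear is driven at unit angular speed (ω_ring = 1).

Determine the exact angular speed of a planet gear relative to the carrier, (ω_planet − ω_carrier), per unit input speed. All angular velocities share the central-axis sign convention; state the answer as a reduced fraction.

N_ring = 40 + 2·12 = 64
40(ω_s−ω_c) = −64(ω_r−ω_c),  ω_s=0, ω_r=1
40(0−ω_c) = −64(1−ω_c)  ⇒  104ω_c = 64  ⇒  ω_c = 8/13
sun–planet: 40·(0−8/13) = −12·(ω_p−ω_c)  ⇒  ω_p−ω_c = −(40/12)·(-8/13) = 80/39

80/39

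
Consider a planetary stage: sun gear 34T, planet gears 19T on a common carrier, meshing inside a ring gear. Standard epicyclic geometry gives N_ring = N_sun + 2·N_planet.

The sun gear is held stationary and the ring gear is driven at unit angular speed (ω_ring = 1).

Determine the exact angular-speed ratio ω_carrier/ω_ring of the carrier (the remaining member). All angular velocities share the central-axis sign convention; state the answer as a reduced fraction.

N_ring = 34 + 2·19 = 72
34(ω_s−ω_c) = −72(ω_r−ω_c),  ω_s=0, ω_r=1
34(0−ω_c) = −72(1−ω_c)  ⇒  106ω_c = 72  ⇒  ω_c = 36/53
ω_c/ω_r = 36/53

36/53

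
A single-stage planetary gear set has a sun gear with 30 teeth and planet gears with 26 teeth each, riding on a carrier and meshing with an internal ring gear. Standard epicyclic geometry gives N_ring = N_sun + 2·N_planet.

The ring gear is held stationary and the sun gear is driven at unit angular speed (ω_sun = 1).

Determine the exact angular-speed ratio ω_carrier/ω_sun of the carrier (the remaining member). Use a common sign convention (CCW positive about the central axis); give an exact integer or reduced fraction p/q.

N_ring = 30 + 2·26 = 82
30(ω_s−ω_c) = −82(ω_r−ω_c),  ω_r=0, ω_s=1
30(1−ω_c) = −82(0−ω_c)  ⇒  112ω_c = 30  ⇒  ω_c = 15/56
ω_c/ω_s = 15/56

15/56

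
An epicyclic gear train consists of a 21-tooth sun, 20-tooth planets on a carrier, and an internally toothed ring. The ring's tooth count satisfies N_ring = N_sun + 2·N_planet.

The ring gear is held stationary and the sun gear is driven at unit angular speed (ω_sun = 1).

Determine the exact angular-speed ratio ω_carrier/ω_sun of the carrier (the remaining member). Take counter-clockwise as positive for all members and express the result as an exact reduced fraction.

N_ring = 21 + 2·20 = 61
21(ω_s−ω_c) = −61(ω_r−ω_c),  ω_r=0, ω_s=1
21(1−ω_c) = −61(0−ω_c)  ⇒  82ω_c = 21  ⇒  ω_c = 21/82
ω_c/ω_s = 21/82

21/82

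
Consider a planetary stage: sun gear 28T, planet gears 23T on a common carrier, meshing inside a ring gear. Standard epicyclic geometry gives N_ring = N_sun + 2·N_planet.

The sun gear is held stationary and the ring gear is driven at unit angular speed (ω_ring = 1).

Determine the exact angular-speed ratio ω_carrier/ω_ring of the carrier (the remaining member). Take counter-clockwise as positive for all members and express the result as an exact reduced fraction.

N_ring = 28 + 2·23 = 74
28(ω_s−ω_c) = −74(ω_r−ω_c),  ω_s=0, ω_r=1
28(0−ω_c) = −74(1−ω_c)  ⇒  102ω_c = 74  ⇒  ω_c = 37/51
ω_c/ω_r = 37/51

37/51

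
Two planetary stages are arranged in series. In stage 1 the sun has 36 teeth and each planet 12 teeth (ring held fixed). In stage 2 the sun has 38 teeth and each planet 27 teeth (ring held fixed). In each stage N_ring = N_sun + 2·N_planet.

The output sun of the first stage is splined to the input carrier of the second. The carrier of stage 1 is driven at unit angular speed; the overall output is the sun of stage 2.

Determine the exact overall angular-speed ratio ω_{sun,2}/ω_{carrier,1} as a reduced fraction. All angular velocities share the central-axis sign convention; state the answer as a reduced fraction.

520/57

Stage 1: N_ring = 36 + 2·12 = 60
Stage 1: 36(ω_s−ω_c) = −60(ω_r−ω_c),  ω_r=0, ω_c=1
Stage 1: ω_s = 1 − (60/36)(0−1) = 8/3
  ⇒ ω_s¹/ω_c¹ = 8/3
Stage 2: N_ring = 38 + 2·27 = 92
Stage 2: 38(ω_s−ω_c) = −92(ω_r−ω_c),  ω_r=0, ω_c=1
Stage 2: ω_s = 1 − (92/38)(0−1) = 65/19
  ⇒ ω_s²/ω_c² = 65/19
Coupling ω_c² = ω_s¹ ⇒ overall = 8/3 × 65/19 = 520/57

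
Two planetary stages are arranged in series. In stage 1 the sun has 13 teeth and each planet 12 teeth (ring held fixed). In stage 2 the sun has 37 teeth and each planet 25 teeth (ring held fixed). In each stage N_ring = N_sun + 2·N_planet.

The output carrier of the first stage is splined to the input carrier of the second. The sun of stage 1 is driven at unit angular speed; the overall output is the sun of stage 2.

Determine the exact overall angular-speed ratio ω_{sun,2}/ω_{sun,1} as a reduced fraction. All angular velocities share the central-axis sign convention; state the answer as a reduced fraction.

806/925

Stage 1: N_ring = 13 + 2·12 = 37
Stage 1: 13(ω_s−ω_c) = −37(ω_r−ω_c),  ω_r=0, ω_s=1
Stage 1: 13(1−ω_c) = −37(0−ω_c)  ⇒  50ω_c = 13  ⇒  ω_c = 13/50
  ⇒ ω_c¹/ω_s¹ = 13/50
Stage 2: N_ring = 37 + 2·25 = 87
Stage 2: 37(ω_s−ω_c) = −87(ω_r−ω_c),  ω_r=0, ω_c=1
Stage 2: ω_s = 1 − (87/37)(0−1) = 124/37
  ⇒ ω_s²/ω_c² = 124/37
Coupling ω_c² = ω_c¹ ⇒ overall = 13/50 × 124/37 = 806/925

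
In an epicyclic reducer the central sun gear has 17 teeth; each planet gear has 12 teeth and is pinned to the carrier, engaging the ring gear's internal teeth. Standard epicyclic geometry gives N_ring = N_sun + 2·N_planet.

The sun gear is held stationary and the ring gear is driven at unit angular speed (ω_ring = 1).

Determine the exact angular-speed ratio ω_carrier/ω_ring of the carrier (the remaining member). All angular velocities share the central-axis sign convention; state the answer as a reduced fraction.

41/58

N_ring = 17 + 2·12 = 41
17(ω_s−ω_c) = −41(ω_r−ω_c),  ω_s=0, ω_r=1
17(0−ω_c) = −41(1−ω_c)  ⇒  58ω_c = 41  ⇒  ω_c = 41/58
ω_c/ω_r = 41/58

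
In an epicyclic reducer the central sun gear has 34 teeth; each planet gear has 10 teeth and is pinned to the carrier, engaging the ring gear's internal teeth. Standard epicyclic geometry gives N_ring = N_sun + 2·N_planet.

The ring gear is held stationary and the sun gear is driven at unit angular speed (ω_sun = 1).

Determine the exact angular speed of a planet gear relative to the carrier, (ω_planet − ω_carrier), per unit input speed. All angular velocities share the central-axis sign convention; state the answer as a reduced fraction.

N_ring = 34 + 2·10 = 54
34(ω_s−ω_c) = −54(ω_r−ω_c),  ω_r=0, ω_s=1
34(1−ω_c) = −54(0−ω_c)  ⇒  88ω_c = 34  ⇒  ω_c = 17/44
sun–planet: 34·(1−17/44) = −10·(ω_p−ω_c)  ⇒  ω_p−ω_c = −(34/10)·(27/44) = -459/220

-459/220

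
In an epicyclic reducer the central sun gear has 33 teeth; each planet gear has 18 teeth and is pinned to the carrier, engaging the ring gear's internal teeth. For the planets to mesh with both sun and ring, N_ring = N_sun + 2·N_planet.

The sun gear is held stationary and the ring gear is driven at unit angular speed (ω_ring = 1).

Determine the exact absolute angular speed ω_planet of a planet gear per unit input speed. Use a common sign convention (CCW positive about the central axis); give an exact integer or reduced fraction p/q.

N_ring = 33 + 2·18 = 69
33(ω_s−ω_c) = −69(ω_r−ω_c),  ω_s=0, ω_r=1
33(0−ω_c) = −69(1−ω_c)  ⇒  102ω_c = 69  ⇒  ω_c = 23/34
sun–planet: 33·(0−23/34) = −18·(ω_p−ω_c)  ⇒  ω_p−ω_c = −(33/18)·(-23/34) = 253/204
ω_p = 23/34 + 253/204 = 23/12

23/12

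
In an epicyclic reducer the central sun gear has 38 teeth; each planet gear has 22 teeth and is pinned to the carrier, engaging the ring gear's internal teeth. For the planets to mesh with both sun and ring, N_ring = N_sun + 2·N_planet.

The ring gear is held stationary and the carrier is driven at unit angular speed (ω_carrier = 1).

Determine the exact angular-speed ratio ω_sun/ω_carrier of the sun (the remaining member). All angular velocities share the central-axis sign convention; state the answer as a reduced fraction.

60/19

N_ring = 38 + 2·22 = 82
38(ω_s−ω_c) = −82(ω_r−ω_c),  ω_r=0, ω_c=1
ω_s = 1 − (82/38)(0−1) = 60/19
ω_s/ω_c = 60/19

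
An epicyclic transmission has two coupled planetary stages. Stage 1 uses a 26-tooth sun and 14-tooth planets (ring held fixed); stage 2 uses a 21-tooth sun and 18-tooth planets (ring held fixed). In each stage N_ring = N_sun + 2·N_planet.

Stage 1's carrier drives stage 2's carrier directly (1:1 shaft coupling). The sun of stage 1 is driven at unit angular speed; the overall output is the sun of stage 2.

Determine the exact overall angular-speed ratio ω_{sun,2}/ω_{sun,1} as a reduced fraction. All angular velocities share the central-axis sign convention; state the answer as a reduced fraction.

169/140

Stage 1: N_ring = 26 + 2·14 = 54
Stage 1: 26(ω_s−ω_c) = −54(ω_r−ω_c),  ω_r=0, ω_s=1
Stage 1: 26(1−ω_c) = −54(0−ω_c)  ⇒  80ω_c = 26  ⇒  ω_c = 13/40
  ⇒ ω_c¹/ω_s¹ = 13/40
Stage 2: N_ring = 21 + 2·18 = 57
Stage 2: 21(ω_s−ω_c) = −57(ω_r−ω_c),  ω_r=0, ω_c=1
Stage 2: ω_s = 1 − (57/21)(0−1) = 26/7
  ⇒ ω_s²/ω_c² = 26/7
Coupling ω_c² = ω_c¹ ⇒ overall = 13/40 × 26/7 = 169/140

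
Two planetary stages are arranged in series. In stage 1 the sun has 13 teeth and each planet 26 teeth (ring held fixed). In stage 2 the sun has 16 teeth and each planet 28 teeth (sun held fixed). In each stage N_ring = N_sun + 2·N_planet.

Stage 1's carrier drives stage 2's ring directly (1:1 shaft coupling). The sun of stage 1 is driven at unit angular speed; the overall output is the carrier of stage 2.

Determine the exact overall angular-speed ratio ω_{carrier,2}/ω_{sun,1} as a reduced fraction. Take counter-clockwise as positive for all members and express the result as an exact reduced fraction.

3/22

Stage 1: N_ring = 13 + 2·26 = 65
Stage 1: 13(ω_s−ω_c) = −65(ω_r−ω_c),  ω_r=0, ω_s=1
Stage 1: 13(1−ω_c) = −65(0−ω_c)  ⇒  78ω_c = 13  ⇒  ω_c = 1/6
  ⇒ ω_c¹/ω_s¹ = 1/6
Stage 2: N_ring = 16 + 2·28 = 72
Stage 2: 16(ω_s−ω_c) = −72(ω_r−ω_c),  ω_s=0, ω_r=1
Stage 2: 16(0−ω_c) = −72(1−ω_c)  ⇒  88ω_c = 72  ⇒  ω_c = 9/11
  ⇒ ω_c²/ω_r² = 9/11
Coupling ω_r² = ω_c¹ ⇒ overall = 1/6 × 9/11 = 3/22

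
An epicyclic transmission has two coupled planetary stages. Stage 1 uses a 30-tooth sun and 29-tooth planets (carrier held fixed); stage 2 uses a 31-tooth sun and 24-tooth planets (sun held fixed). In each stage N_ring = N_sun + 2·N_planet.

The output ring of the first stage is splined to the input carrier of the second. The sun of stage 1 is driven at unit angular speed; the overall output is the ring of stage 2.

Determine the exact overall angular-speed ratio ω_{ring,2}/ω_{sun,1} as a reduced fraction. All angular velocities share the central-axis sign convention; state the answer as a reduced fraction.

-75/158

Stage 1: N_ring = 30 + 2·29 = 88
Stage 1: 30(ω_s−ω_c) = −88(ω_r−ω_c),  ω_c=0, ω_s=1
Stage 1: ω_r = 0 − (30/88)(1−0) = -15/44
  ⇒ ω_r¹/ω_s¹ = -15/44
Stage 2: N_ring = 31 + 2·24 = 79
Stage 2: 31(ω_s−ω_c) = −79(ω_r−ω_c),  ω_s=0, ω_c=1
Stage 2: ω_r = 1 − (31/79)(0−1) = 110/79
  ⇒ ω_r²/ω_c² = 110/79
Coupling ω_c² = ω_r¹ ⇒ overall = -15/44 × 110/79 = -75/158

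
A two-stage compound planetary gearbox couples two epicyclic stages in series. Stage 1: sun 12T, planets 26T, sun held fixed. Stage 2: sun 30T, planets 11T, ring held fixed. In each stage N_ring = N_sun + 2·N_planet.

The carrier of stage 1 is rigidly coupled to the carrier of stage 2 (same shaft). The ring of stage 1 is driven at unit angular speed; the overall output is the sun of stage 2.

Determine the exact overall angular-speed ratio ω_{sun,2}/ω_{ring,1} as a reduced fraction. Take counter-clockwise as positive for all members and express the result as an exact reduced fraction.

656/285

Stage 1: N_ring = 12 + 2·26 = 64
Stage 1: 12(ω_s−ω_c) = −64(ω_r−ω_c),  ω_s=0, ω_r=1
Stage 1: 12(0−ω_c) = −64(1−ω_c)  ⇒  76ω_c = 64  ⇒  ω_c = 16/19
  ⇒ ω_c¹/ω_r¹ = 16/19
Stage 2: N_ring = 30 + 2·11 = 52
Stage 2: 30(ω_s−ω_c) = −52(ω_r−ω_c),  ω_r=0, ω_c=1
Stage 2: ω_s = 1 − (52/30)(0−1) = 41/15
  ⇒ ω_s²/ω_c² = 41/15
Coupling ω_c² = ω_c¹ ⇒ overall = 16/19 × 41/15 = 656/285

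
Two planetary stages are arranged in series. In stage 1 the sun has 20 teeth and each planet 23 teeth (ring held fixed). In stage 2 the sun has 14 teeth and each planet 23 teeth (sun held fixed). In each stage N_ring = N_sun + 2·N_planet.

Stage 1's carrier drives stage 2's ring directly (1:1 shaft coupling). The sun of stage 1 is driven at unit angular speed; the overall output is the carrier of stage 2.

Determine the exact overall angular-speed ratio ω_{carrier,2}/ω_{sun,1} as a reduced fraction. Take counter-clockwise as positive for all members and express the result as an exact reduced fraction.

Stage 1: N_ring = 20 + 2·23 = 66
Stage 1: 20(ω_s−ω_c) = −66(ω_r−ω_c),  ω_r=0, ω_s=1
Stage 1: 20(1−ω_c) = −66(0−ω_c)  ⇒  86ω_c = 20  ⇒  ω_c = 10/43
  ⇒ ω_c¹/ω_s¹ = 10/43
Stage 2: N_ring = 14 + 2·23 = 60
Stage 2: 14(ω_s−ω_c) = −60(ω_r−ω_c),  ω_s=0, ω_r=1
Stage 2: 14(0−ω_c) = −60(1−ω_c)  ⇒  74ω_c = 60  ⇒  ω_c = 30/37
  ⇒ ω_c²/ω_r² = 30/37
Coupling ω_r² = ω_c¹ ⇒ overall = 10/43 × 30/37 = 300/1591

300/1591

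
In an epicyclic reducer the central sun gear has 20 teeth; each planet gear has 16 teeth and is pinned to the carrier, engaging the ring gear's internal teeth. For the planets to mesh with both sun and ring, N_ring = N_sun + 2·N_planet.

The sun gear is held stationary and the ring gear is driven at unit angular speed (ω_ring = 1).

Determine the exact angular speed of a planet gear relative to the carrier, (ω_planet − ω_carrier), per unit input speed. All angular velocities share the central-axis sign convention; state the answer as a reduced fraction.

65/72

N_ring = 20 + 2·16 = 52
20(ω_s−ω_c) = −52(ω_r−ω_c),  ω_s=0, ω_r=1
20(0−ω_c) = −52(1−ω_c)  ⇒  72ω_c = 52  ⇒  ω_c = 13/18
sun–planet: 20·(0−13/18) = −16·(ω_p−ω_c)  ⇒  ω_p−ω_c = −(20/16)·(-13/18) = 65/72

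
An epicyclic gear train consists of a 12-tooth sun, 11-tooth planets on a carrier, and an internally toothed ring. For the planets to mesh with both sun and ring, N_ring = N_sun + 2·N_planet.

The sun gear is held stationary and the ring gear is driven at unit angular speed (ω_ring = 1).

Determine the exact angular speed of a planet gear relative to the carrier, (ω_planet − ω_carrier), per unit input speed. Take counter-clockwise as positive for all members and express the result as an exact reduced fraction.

204/253

N_ring = 12 + 2·11 = 34
12(ω_s−ω_c) = −34(ω_r−ω_c),  ω_s=0, ω_r=1
12(0−ω_c) = −34(1−ω_c)  ⇒  46ω_c = 34  ⇒  ω_c = 17/23
sun–planet: 12·(0−17/23) = −11·(ω_p−ω_c)  ⇒  ω_p−ω_c = −(12/11)·(-17/23) = 204/253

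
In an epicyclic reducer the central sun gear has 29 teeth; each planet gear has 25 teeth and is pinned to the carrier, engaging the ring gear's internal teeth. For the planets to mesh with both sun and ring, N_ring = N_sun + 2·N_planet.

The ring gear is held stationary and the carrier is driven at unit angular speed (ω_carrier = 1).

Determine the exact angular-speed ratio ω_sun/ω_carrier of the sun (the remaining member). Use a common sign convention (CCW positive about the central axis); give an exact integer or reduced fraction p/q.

108/29

N_ring = 29 + 2·25 = 79
29(ω_s−ω_c) = −79(ω_r−ω_c),  ω_r=0, ω_c=1
ω_s = 1 − (79/29)(0−1) = 108/29
ω_s/ω_c = 108/29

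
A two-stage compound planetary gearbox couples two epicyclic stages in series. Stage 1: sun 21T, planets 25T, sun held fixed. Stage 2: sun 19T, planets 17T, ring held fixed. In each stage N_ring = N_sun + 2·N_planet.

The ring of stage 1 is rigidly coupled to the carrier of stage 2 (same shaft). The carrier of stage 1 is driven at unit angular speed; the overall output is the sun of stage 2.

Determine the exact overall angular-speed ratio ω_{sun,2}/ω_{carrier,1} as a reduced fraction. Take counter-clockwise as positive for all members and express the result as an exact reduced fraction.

6624/1349

Stage 1: N_ring = 21 + 2·25 = 71
Stage 1: 21(ω_s−ω_c) = −71(ω_r−ω_c),  ω_s=0, ω_c=1
Stage 1: ω_r = 1 − (21/71)(0−1) = 92/71
  ⇒ ω_r¹/ω_c¹ = 92/71
Stage 2: N_ring = 19 + 2·17 = 53
Stage 2: 19(ω_s−ω_c) = −53(ω_r−ω_c),  ω_r=0, ω_c=1
Stage 2: ω_s = 1 − (53/19)(0−1) = 72/19
  ⇒ ω_s²/ω_c² = 72/19
Coupling ω_c² = ω_r¹ ⇒ overall = 92/71 × 72/19 = 6624/1349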